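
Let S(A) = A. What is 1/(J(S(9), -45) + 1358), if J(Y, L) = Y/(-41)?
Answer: 41/55669 ≈ 0.00073650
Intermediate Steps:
J(Y, L) = -Y/41 (J(Y, L) = Y*(-1/41) = -Y/41)
1/(J(S(9), -45) + 1358) = 1/(-1/41*9 + 1358) = 1/(-9/41 + 1358) = 1/(55669/41) = 41/55669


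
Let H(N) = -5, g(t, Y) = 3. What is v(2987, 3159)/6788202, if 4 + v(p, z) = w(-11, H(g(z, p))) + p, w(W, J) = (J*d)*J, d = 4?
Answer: 3083/6788202 ≈ 0.00045417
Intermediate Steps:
w(W, J) = 4*J² (w(W, J) = (J*4)*J = (4*J)*J = 4*J²)
v(p, z) = 96 + p (v(p, z) = -4 + (4*(-5)² + p) = -4 + (4*25 + p) = -4 + (100 + p) = 96 + p)
v(2987, 3159)/6788202 = (96 + 2987)/6788202 = 3083*(1/6788202) = 3083/6788202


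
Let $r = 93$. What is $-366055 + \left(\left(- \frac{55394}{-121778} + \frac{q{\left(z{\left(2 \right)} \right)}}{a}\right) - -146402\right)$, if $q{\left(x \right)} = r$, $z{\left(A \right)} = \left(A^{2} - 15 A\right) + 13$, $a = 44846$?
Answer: $- \frac{599789404969043}{2730628094} \approx -2.1965 \cdot 10^{5}$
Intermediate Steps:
$z{\left(A \right)} = 13 + A^{2} - 15 A$
$q{\left(x \right)} = 93$
$-366055 + \left(\left(- \frac{55394}{-121778} + \frac{q{\left(z{\left(2 \right)} \right)}}{a}\right) - -146402\right) = -366055 + \left(\left(- \frac{55394}{-121778} + \frac{93}{44846}\right) - -146402\right) = -366055 + \left(\left(\left(-55394\right) \left(- \frac{1}{121778}\right) + 93 \cdot \frac{1}{44846}\right) + 146402\right) = -366055 + \left(\left(\frac{27697}{60889} + \frac{93}{44846}\right) + 146402\right) = -366055 + \left(\frac{1247762339}{2730628094} + 146402\right) = -366055 + \frac{399770661980127}{2730628094} = - \frac{599789404969043}{2730628094}$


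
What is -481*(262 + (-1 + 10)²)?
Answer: -164983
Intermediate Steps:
-481*(262 + (-1 + 10)²) = -481*(262 + 9²) = -481*(262 + 81) = -481*343 = -164983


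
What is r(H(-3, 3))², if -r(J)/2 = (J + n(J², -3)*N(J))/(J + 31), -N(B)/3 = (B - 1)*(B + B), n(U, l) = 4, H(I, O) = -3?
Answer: 84681/196 ≈ 432.05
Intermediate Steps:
N(B) = -6*B*(-1 + B) (N(B) = -3*(B - 1)*(B + B) = -3*(-1 + B)*2*B = -6*B*(-1 + B))
r(J) = -2*(J + 24*J*(1 - J))/(31 + J) (r(J) = -2*(J + 4*(6*J*(1 - J)))/(J + 31) = -2*(J + 24*J*(1 - J))/(31 + J))
r(H(-3, 3))² = (2*(-3)*(-25 + 24*(-3))/(31 - 3))² = (2*(-3)*(-25 - 72)/28)² = (2*(-3)*(1/28)*(-97))² = (291/14)² = 84681/196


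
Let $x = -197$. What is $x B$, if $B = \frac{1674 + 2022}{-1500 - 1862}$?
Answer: $\frac{364056}{1681} \approx 216.57$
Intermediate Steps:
$B = - \frac{1848}{1681}$ ($B = \frac{3696}{-3362} = 3696 \left(- \frac{1}{3362}\right) = - \frac{1848}{1681} \approx -1.0993$)
$x B = \left(-197\right) \left(- \frac{1848}{1681}\right) = \frac{364056}{1681}$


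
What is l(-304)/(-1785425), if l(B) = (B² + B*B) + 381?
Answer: -185213/1785425 ≈ -0.10374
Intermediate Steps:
l(B) = 381 + 2*B² (l(B) = (B² + B²) + 381 = 2*B² + 381 = 381 + 2*B²)
l(-304)/(-1785425) = (381 + 2*(-304)²)/(-1785425) = (381 + 2*92416)*(-1/1785425) = (381 + 184832)*(-1/1785425) = 185213*(-1/1785425) = -185213/1785425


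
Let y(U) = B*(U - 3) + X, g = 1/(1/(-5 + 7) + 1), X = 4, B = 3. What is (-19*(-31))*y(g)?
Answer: -1767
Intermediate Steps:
g = ⅔ (g = 1/(1/2 + 1) = 1/(½ + 1) = 1/(3/2) = ⅔ ≈ 0.66667)
y(U) = -5 + 3*U (y(U) = 3*(U - 3) + 4 = 3*(-3 + U) + 4 = (-9 + 3*U) + 4 = -5 + 3*U)
(-19*(-31))*y(g) = (-19*(-31))*(-5 + 3*(⅔)) = 589*(-5 + 2) = 589*(-3) = -1767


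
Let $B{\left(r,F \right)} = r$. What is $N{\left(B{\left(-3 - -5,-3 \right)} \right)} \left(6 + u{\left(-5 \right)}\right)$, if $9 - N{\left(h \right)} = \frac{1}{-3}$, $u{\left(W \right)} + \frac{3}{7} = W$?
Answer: $\frac{16}{3} \approx 5.3333$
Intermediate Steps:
$u{\left(W \right)} = - \frac{3}{7} + W$
$N{\left(h \right)} = \frac{28}{3}$ ($N{\left(h \right)} = 9 - \frac{1}{-3} = 9 - - \frac{1}{3} = 9 + \frac{1}{3} = \frac{28}{3}$)
$N{\left(B{\left(-3 - -5,-3 \right)} \right)} \left(6 + u{\left(-5 \right)}\right) = \frac{28 \left(6 - \frac{38}{7}\right)}{3} = \frac{28}{3} \cdot \frac{4}{7} = \frac{16}{3}$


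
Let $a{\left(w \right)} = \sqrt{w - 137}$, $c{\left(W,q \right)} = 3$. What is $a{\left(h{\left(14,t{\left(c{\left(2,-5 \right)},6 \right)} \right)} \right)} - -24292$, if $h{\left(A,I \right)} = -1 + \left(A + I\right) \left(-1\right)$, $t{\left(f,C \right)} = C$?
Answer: $24292 + i \sqrt{158} \approx 24292.0 + 12.57 i$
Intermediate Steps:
$h{\left(A,I \right)} = -1 - A - I$ ($h{\left(A,I \right)} = -1 - \left(A + I\right) = -1 - A - I$)
$a{\left(w \right)} = \sqrt{-137 + w}$
$a{\left(h{\left(14,t{\left(c{\left(2,-5 \right)},6 \right)} \right)} \right)} - -24292 = \sqrt{-137 - 21} - -24292 = \sqrt{-137 - 21} + 24292 = \sqrt{-158} + 24292 = i \sqrt{158} + 24292 = 24292 + i \sqrt{158}$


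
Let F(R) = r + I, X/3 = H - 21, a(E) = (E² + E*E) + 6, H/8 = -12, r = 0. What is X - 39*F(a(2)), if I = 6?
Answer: -585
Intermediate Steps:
H = -96 (H = 8*(-12) = -96)
a(E) = 6 + 2*E² (a(E) = (E² + E²) + 6 = 2*E² + 6 = 6 + 2*E²)
X = -351 (X = 3*(-96 - 21) = 3*(-117) = -351)
F(R) = 6 (F(R) = 0 + 6 = 6)
X - 39*F(a(2)) = -351 - 39*6 = -351 - 234 = -585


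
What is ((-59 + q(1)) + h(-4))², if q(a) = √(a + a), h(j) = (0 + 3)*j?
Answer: (71 - √2)² ≈ 4842.2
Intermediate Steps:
h(j) = 3*j
q(a) = √2*√a (q(a) = √(2*a) = √2*√a)
((-59 + q(1)) + h(-4))² = ((-59 + √2*√1) + 3*(-4))² = ((-59 + √2*1) - 12)² = ((-59 + √2) - 12)² = (-71 + √2)²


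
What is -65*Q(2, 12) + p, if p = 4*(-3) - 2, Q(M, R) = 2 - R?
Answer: 636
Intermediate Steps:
p = -14 (p = -12 - 2 = -14)
-65*Q(2, 12) + p = -65*(2 - 1*12) - 14 = -65*(2 - 12) - 14 = -65*(-10) - 14 = 650 - 14 = 636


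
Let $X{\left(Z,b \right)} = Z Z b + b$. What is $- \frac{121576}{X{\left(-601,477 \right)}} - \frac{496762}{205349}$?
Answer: $- \frac{42806878314886}{17690133975273} \approx -2.4198$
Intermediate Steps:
$X{\left(Z,b \right)} = b + b Z^{2}$ ($X{\left(Z,b \right)} = Z^{2} b + b = b Z^{2} + b = b + b Z^{2}$)
$- \frac{121576}{X{\left(-601,477 \right)}} - \frac{496762}{205349} = - \frac{121576}{477 \left(1 + \left(-601\right)^{2}\right)} - \frac{496762}{205349} = - \frac{121576}{477 \left(1 + 361201\right)} - \frac{496762}{205349} = - \frac{121576}{477 \cdot 361202} - \frac{496762}{205349} = - \frac{121576}{172293354} - \frac{496762}{205349} = \left(-121576\right) \frac{1}{172293354} - \frac{496762}{205349} = - \frac{60788}{86146677} - \frac{496762}{205349} = - \frac{42806878314886}{17690133975273}$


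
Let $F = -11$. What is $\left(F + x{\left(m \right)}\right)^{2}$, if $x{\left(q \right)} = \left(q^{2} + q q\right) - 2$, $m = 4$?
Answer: $361$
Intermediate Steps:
$x{\left(q \right)} = -2 + 2 q^{2}$ ($x{\left(q \right)} = \left(q^{2} + q^{2}\right) - 2 = 2 q^{2} - 2 = -2 + 2 q^{2}$)
$\left(F + x{\left(m \right)}\right)^{2} = \left(-11 - \left(2 - 2 \cdot 4^{2}\right)\right)^{2} = \left(-11 + \left(-2 + 2 \cdot 16\right)\right)^{2} = \left(-11 + \left(-2 + 32\right)\right)^{2} = \left(-11 + 30\right)^{2} = 19^{2} = 361$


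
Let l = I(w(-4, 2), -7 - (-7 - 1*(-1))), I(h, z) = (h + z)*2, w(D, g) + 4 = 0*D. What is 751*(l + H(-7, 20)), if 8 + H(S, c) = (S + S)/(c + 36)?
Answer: -54823/4 ≈ -13706.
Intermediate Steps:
w(D, g) = -4 (w(D, g) = -4 + 0*D = -4 + 0 = -4)
I(h, z) = 2*h + 2*z
l = -10 (l = 2*(-4) + 2*(-7 - (-7 - 1*(-1))) = -8 + 2*(-7 - (-7 + 1)) = -8 + 2*(-7 - 1*(-6)) = -8 + 2*(-7 + 6) = -8 + 2*(-1) = -8 - 2 = -10)
H(S, c) = -8 + 2*S/(36 + c) (H(S, c) = -8 + (S + S)/(c + 36) = -8 + (2*S)/(36 + c) = -8 + 2*S/(36 + c))
751*(l + H(-7, 20)) = 751*(-10 + 2*(-144 - 7 - 4*20)/(36 + 20)) = 751*(-10 + 2*(-144 - 7 - 80)/56) = 751*(-10 + 2*(1/56)*(-231)) = 751*(-10 - 33/4) = 751*(-73/4) = -54823/4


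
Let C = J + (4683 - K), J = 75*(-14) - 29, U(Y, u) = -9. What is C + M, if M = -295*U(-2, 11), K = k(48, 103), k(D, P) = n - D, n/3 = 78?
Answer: 6073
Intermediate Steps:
n = 234 (n = 3*78 = 234)
k(D, P) = 234 - D
K = 186 (K = 234 - 1*48 = 234 - 48 = 186)
J = -1079 (J = -1050 - 29 = -1079)
M = 2655 (M = -295*(-9) = 2655)
C = 3418 (C = -1079 + (4683 - 1*186) = -1079 + (4683 - 186) = -1079 + 4497 = 3418)
C + M = 3418 + 2655 = 6073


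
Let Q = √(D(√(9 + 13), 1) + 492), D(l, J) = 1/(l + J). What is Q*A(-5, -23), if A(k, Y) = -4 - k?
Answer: √(492 + 1/(1 + √22)) ≈ 22.185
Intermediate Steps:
D(l, J) = 1/(J + l)
Q = √(492 + 1/(1 + √22)) (Q = √(1/(1 + √(9 + 13)) + 492) = √(1/(1 + √22) + 492) = √(492 + 1/(1 + √22)) ≈ 22.185)
Q*A(-5, -23) = √(492 + 1/(1 + √22))*(-4 - 1*(-5)) = √(492 + 1/(1 + √22))*(-4 + 5) = √(492 + 1/(1 + √22))*1 = √(492 + 1/(1 + √22))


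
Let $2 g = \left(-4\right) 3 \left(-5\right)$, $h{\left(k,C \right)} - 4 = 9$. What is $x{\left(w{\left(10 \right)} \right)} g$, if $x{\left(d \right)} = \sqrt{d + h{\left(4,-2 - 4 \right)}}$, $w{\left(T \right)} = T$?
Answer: $30 \sqrt{23} \approx 143.88$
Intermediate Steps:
$h{\left(k,C \right)} = 13$ ($h{\left(k,C \right)} = 4 + 9 = 13$)
$x{\left(d \right)} = \sqrt{13 + d}$ ($x{\left(d \right)} = \sqrt{d + 13} = \sqrt{13 + d}$)
$g = 30$ ($g = \frac{\left(-4\right) 3 \left(-5\right)}{2} = \frac{\left(-12\right) \left(-5\right)}{2} = \frac{1}{2} \cdot 60 = 30$)
$x{\left(w{\left(10 \right)} \right)} g = \sqrt{13 + 10} \cdot 30 = \sqrt{23} \cdot 30 = 30 \sqrt{23}$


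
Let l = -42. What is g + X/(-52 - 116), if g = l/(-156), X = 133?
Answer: -163/312 ≈ -0.52244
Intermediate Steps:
g = 7/26 (g = -42/(-156) = -42*(-1/156) = 7/26 ≈ 0.26923)
g + X/(-52 - 116) = 7/26 + 133/(-52 - 116) = 7/26 + 133/(-168) = 7/26 - 1/168*133 = 7/26 - 19/24 = -163/312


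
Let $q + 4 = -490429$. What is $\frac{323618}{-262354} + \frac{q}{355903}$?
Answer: $- \frac{121921838168}{46686287831} \approx -2.6115$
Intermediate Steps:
$q = -490433$ ($q = -4 - 490429 = -490433$)
$\frac{323618}{-262354} + \frac{q}{355903} = \frac{323618}{-262354} - \frac{490433}{355903} = 323618 \left(- \frac{1}{262354}\right) - \frac{490433}{355903} = - \frac{161809}{131177} - \frac{490433}{355903} = - \frac{121921838168}{46686287831}$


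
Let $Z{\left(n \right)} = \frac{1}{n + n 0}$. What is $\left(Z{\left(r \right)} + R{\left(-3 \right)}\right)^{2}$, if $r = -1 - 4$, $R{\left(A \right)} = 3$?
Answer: $\frac{196}{25} \approx 7.84$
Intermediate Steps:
$r = -5$
$Z{\left(n \right)} = \frac{1}{n}$ ($Z{\left(n \right)} = \frac{1}{n + 0} = \frac{1}{n}$)
$\left(Z{\left(r \right)} + R{\left(-3 \right)}\right)^{2} = \left(\frac{1}{-5} + 3\right)^{2} = \left(- \frac{1}{5} + 3\right)^{2} = \left(\frac{14}{5}\right)^{2} = \frac{196}{25}$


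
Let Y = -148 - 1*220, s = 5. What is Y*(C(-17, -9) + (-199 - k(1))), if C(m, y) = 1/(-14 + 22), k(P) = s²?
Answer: 82386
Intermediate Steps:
k(P) = 25 (k(P) = 5² = 25)
C(m, y) = ⅛ (C(m, y) = 1/8 = ⅛)
Y = -368 (Y = -148 - 220 = -368)
Y*(C(-17, -9) + (-199 - k(1))) = -368*(⅛ + (-199 - 1*25)) = -368*(⅛ + (-199 - 25)) = -368*(⅛ - 224) = -368*(-1791/8) = 82386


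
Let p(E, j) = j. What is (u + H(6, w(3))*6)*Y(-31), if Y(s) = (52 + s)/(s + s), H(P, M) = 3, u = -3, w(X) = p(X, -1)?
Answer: -315/62 ≈ -5.0806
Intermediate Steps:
w(X) = -1
Y(s) = (52 + s)/(2*s) (Y(s) = (52 + s)/((2*s)) = (52 + s)*(1/(2*s)) = (52 + s)/(2*s))
(u + H(6, w(3))*6)*Y(-31) = (-3 + 3*6)*((1/2)*(52 - 31)/(-31)) = (-3 + 18)*((1/2)*(-1/31)*21) = 15*(-21/62) = -315/62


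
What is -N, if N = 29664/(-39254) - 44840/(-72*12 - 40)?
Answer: -108333319/2217851 ≈ -48.846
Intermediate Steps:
N = 108333319/2217851 (N = 29664*(-1/39254) - 44840/(-864 - 40) = -14832/19627 - 44840/(-904) = -14832/19627 - 44840*(-1/904) = -14832/19627 + 5605/113 = 108333319/2217851 ≈ 48.846)
-N = -1*108333319/2217851 = -108333319/2217851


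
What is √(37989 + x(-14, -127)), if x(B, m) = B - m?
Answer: √38102 ≈ 195.20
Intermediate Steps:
√(37989 + x(-14, -127)) = √(37989 + (-14 - 1*(-127))) = √(37989 + (-14 + 127)) = √(37989 + 113) = √38102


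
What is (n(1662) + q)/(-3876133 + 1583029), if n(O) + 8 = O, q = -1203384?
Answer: 600865/1146552 ≈ 0.52406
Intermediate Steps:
n(O) = -8 + O
(n(1662) + q)/(-3876133 + 1583029) = ((-8 + 1662) - 1203384)/(-3876133 + 1583029) = (1654 - 1203384)/(-2293104) = -1201730*(-1/2293104) = 600865/1146552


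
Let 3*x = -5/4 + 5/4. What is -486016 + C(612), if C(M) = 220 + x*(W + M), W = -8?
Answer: -485796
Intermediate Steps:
x = 0 (x = (-5/4 + 5/4)/3 = (1/3)*0 = 0)
C(M) = 220 (C(M) = 220 + 0*(-8 + M) = 220 + 0 = 220)
-486016 + C(612) = -486016 + 220 = -485796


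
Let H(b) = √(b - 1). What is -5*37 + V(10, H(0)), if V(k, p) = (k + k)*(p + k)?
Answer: 15 + 20*I ≈ 15.0 + 20.0*I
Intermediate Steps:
H(b) = √(-1 + b)
V(k, p) = 2*k*(k + p) (V(k, p) = (2*k)*(k + p) = 2*k*(k + p))
-5*37 + V(10, H(0)) = -5*37 + 2*10*(10 + √(-1 + 0)) = -185 + 2*10*(10 + √(-1)) = -185 + 2*10*(10 + I) = -185 + (200 + 20*I) = 15 + 20*I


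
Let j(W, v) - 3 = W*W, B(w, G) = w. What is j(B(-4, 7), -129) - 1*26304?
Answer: -26285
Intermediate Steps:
j(W, v) = 3 + W² (j(W, v) = 3 + W*W = 3 + W²)
j(B(-4, 7), -129) - 1*26304 = (3 + (-4)²) - 1*26304 = (3 + 16) - 26304 = 19 - 26304 = -26285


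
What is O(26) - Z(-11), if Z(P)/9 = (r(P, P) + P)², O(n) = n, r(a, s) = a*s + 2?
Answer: -112870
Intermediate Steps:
r(a, s) = 2 + a*s
Z(P) = 9*(2 + P + P²)² (Z(P) = 9*((2 + P*P) + P)² = 9*((2 + P²) + P)² = 9*(2 + P + P²)²)
O(26) - Z(-11) = 26 - 9*(2 - 11 + (-11)²)² = 26 - 9*(2 - 11 + 121)² = 26 - 9*112² = 26 - 9*12544 = 26 - 1*112896 = 26 - 112896 = -112870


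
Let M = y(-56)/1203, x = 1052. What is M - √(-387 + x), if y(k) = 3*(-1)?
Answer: -1/401 - √665 ≈ -25.790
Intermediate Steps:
y(k) = -3
M = -1/401 (M = -3/1203 = -3*1/1203 = -1/401 ≈ -0.0024938)
M - √(-387 + x) = -1/401 - √(-387 + 1052) = -1/401 - √665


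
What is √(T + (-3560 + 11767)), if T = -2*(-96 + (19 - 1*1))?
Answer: √8363 ≈ 91.449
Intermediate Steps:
T = 156 (T = -2*(-96 + (19 - 1)) = -2*(-96 + 18) = -2*(-78) = 156)
√(T + (-3560 + 11767)) = √(156 + (-3560 + 11767)) = √(156 + 8207) = √8363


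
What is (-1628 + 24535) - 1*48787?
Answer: -25880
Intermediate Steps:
(-1628 + 24535) - 1*48787 = 22907 - 48787 = -25880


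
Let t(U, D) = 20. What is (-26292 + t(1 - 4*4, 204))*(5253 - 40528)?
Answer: 926744800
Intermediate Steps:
(-26292 + t(1 - 4*4, 204))*(5253 - 40528) = (-26292 + 20)*(5253 - 40528) = -26272*(-35275) = 926744800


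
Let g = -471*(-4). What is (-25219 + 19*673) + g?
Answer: -10548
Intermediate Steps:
g = 1884
(-25219 + 19*673) + g = (-25219 + 19*673) + 1884 = (-25219 + 12787) + 1884 = -12432 + 1884 = -10548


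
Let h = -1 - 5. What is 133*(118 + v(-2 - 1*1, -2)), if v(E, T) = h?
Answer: 14896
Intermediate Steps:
h = -6
v(E, T) = -6
133*(118 + v(-2 - 1*1, -2)) = 133*(118 - 6) = 133*112 = 14896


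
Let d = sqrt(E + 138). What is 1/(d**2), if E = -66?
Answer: 1/72 ≈ 0.013889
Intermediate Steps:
d = 6*sqrt(2) (d = sqrt(-66 + 138) = sqrt(72) = 6*sqrt(2) ≈ 8.4853)
1/(d**2) = 1/((6*sqrt(2))**2) = 1/72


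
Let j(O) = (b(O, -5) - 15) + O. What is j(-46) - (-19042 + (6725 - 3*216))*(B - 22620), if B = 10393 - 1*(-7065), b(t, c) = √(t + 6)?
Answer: -66925391 + 2*I*√10 ≈ -6.6925e+7 + 6.3246*I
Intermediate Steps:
b(t, c) = √(6 + t)
j(O) = -15 + O + √(6 + O) (j(O) = (√(6 + O) - 15) + O = (-15 + √(6 + O)) + O = -15 + O + √(6 + O))
B = 17458 (B = 10393 + 7065 = 17458)
j(-46) - (-19042 + (6725 - 3*216))*(B - 22620) = (-15 - 46 + √(6 - 46)) - (-19042 + (6725 - 3*216))*(17458 - 22620) = (-15 - 46 + √(-40)) - (-19042 + (6725 - 1*648))*(-5162) = (-15 - 46 + 2*I*√10) - (-19042 + (6725 - 648))*(-5162) = (-61 + 2*I*√10) - (-19042 + 6077)*(-5162) = (-61 + 2*I*√10) - (-12965)*(-5162) = (-61 + 2*I*√10) - 1*66925330 = (-61 + 2*I*√10) - 66925330 = -66925391 + 2*I*√10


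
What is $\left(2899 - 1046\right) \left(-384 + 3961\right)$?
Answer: $6628181$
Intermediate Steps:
$\left(2899 - 1046\right) \left(-384 + 3961\right) = 1853 \cdot 3577 = 6628181$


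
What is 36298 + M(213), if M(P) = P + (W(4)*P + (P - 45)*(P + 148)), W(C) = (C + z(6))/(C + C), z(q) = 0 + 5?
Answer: 779189/8 ≈ 97399.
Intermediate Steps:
z(q) = 5
W(C) = (5 + C)/(2*C) (W(C) = (C + 5)/(C + C) = (5 + C)/((2*C)) = (5 + C)*(1/(2*C)) = (5 + C)/(2*C))
M(P) = 17*P/8 + (-45 + P)*(148 + P) (M(P) = P + (((1/2)*(5 + 4)/4)*P + (P - 45)*(P + 148)) = P + (((1/2)*(1/4)*9)*P + (-45 + P)*(148 + P)) = P + (9*P/8 + (-45 + P)*(148 + P)) = 17*P/8 + (-45 + P)*(148 + P))
36298 + M(213) = 36298 + (-6660 + 213**2 + (841/8)*213) = 36298 + (-6660 + 45369 + 179133/8) = 36298 + 488805/8 = 779189/8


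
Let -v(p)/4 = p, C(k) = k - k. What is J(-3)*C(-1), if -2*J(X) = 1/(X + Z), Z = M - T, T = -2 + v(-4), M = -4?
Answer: 0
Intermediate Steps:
C(k) = 0
v(p) = -4*p
T = 14 (T = -2 - 4*(-4) = -2 + 16 = 14)
Z = -18 (Z = -4 - 1*14 = -4 - 14 = -18)
J(X) = -1/(2*(-18 + X)) (J(X) = -1/(2*(X - 18)) = -1/(2*(-18 + X)))
J(-3)*C(-1) = -1/(-36 + 2*(-3))*0 = -1/(-36 - 6)*0 = -1/(-42)*0 = -1*(-1/42)*0 = (1/42)*0 = 0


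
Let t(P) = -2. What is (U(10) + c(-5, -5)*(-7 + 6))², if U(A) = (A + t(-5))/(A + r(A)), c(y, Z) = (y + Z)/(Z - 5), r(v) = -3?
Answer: 1/49 ≈ 0.020408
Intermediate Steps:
c(y, Z) = (Z + y)/(-5 + Z)
U(A) = (-2 + A)/(-3 + A) (U(A) = (A - 2)/(A - 3) = (-2 + A)/(-3 + A))
(U(10) + c(-5, -5)*(-7 + 6))² = ((-2 + 10)/(-3 + 10) + ((-5 - 5)/(-5 - 5))*(-7 + 6))² = (8/7 + (-10/(-10))*(-1))² = ((⅐)*8 - ⅒*(-10)*(-1))² = (8/7 + 1*(-1))² = (8/7 - 1)² = (⅐)² = 1/49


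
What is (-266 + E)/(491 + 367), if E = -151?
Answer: -139/286 ≈ -0.48601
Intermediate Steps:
(-266 + E)/(491 + 367) = (-266 - 151)/(491 + 367) = -417/858 = -417*1/858 = -139/286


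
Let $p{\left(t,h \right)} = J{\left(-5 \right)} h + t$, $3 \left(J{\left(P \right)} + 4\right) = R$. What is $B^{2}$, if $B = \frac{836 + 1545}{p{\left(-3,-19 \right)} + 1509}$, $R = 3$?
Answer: $\frac{5669161}{2442969} \approx 2.3206$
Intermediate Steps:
$J{\left(P \right)} = -3$ ($J{\left(P \right)} = -4 + \frac{1}{3} \cdot 3 = -4 + 1 = -3$)
$p{\left(t,h \right)} = t - 3 h$ ($p{\left(t,h \right)} = - 3 h + t = t - 3 h$)
$B = \frac{2381}{1563}$ ($B = \frac{836 + 1545}{\left(-3 - -57\right) + 1509} = \frac{2381}{\left(-3 + 57\right) + 1509} = \frac{2381}{54 + 1509} = \frac{2381}{1563} \approx 1.5234$)
$B^{2} = \left(\frac{2381}{1563}\right)^{2} = \frac{5669161}{2442969}$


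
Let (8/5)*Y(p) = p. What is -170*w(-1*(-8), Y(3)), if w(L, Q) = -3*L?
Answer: 4080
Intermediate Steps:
Y(p) = 5*p/8
-170*w(-1*(-8), Y(3)) = -(-510)*(-1*(-8)) = -(-510)*8 = -170*(-24) = 4080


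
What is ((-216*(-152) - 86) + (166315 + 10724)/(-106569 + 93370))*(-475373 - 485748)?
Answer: -415240232342215/13199 ≈ -3.1460e+10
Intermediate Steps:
((-216*(-152) - 86) + (166315 + 10724)/(-106569 + 93370))*(-475373 - 485748) = ((32832 - 86) + 177039/(-13199))*(-961121) = (32746 + 177039*(-1/13199))*(-961121) = (32746 - 177039/13199)*(-961121) = (432037415/13199)*(-961121) = -415240232342215/13199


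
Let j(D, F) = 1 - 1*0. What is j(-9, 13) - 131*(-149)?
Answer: 19520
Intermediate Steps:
j(D, F) = 1 (j(D, F) = 1 + 0 = 1)
j(-9, 13) - 131*(-149) = 1 - 131*(-149) = 1 + 19519 = 19520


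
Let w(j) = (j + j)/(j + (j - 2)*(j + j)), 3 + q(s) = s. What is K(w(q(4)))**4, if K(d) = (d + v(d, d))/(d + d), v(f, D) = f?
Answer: 1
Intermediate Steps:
q(s) = -3 + s
w(j) = 2*j/(j + 2*j*(-2 + j)) (w(j) = (2*j)/(j + (-2 + j)*(2*j)) = (2*j)/(j + 2*j*(-2 + j)) = 2*j/(j + 2*j*(-2 + j)))
K(d) = 1 (K(d) = (d + d)/(d + d) = (2*d)/((2*d)) = (2*d)*(1/(2*d)) = 1)
K(w(q(4)))**4 = 1**4 = 1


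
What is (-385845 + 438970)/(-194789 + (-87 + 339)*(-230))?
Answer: -53125/252749 ≈ -0.21019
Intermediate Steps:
(-385845 + 438970)/(-194789 + (-87 + 339)*(-230)) = 53125/(-194789 + 252*(-230)) = 53125/(-194789 - 57960) = 53125/(-252749) = 53125*(-1/252749) = -53125/252749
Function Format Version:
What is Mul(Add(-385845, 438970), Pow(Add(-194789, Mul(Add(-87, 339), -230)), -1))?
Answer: Rational(-53125, 252749) ≈ -0.21019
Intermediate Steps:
Mul(Add(-385845, 438970), Pow(Add(-194789, Mul(Add(-87, 339), -230)), -1)) = Mul(53125, Pow(Add(-194789, Mul(252, -230)), -1)) = Mul(53125, Pow(Add(-194789, -57960), -1)) = Mul(53125, Pow(-252749, -1)) = Mul(53125, Rational(-1, 252749)) = Rational(-53125, 252749)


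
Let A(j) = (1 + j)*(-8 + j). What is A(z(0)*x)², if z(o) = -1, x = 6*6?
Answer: 2371600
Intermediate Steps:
x = 36
A(z(0)*x)² = (-8 + (-1*36)² - (-7)*36)² = (-8 + (-36)² - 7*(-36))² = (-8 + 1296 + 252)² = 1540² = 2371600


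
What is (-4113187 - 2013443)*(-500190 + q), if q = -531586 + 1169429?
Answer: -843348999390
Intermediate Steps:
q = 637843
(-4113187 - 2013443)*(-500190 + q) = (-4113187 - 2013443)*(-500190 + 637843) = -6126630*137653 = -843348999390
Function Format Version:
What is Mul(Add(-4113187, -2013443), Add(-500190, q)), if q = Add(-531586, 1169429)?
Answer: -843348999390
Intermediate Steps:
q = 637843
Mul(Add(-4113187, -2013443), Add(-500190, q)) = Mul(Add(-4113187, -2013443), Add(-500190, 637843)) = Mul(-6126630, 137653) = -843348999390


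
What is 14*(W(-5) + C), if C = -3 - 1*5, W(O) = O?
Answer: -182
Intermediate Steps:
C = -8 (C = -3 - 5 = -8)
14*(W(-5) + C) = 14*(-5 - 8) = 14*(-13) = -182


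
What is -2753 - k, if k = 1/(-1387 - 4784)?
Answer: -16988762/6171 ≈ -2753.0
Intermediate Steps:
k = -1/6171 (k = 1/(-6171) = -1/6171 ≈ -0.00016205)
-2753 - k = -2753 - 1*(-1/6171) = -2753 + 1/6171 = -16988762/6171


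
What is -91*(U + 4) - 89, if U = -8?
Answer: 275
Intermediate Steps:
-91*(U + 4) - 89 = -91*(-8 + 4) - 89 = -91*(-4) - 89 = 364 - 89 = 275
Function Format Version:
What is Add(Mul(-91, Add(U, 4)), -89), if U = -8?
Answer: 275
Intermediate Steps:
Add(Mul(-91, Add(U, 4)), -89) = Add(Mul(-91, Add(-8, 4)), -89) = Add(Mul(-91, -4), -89) = Add(364, -89) = 275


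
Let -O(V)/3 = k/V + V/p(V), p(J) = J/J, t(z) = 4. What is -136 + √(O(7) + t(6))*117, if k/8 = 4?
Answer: -136 + 117*I*√1505/7 ≈ -136.0 + 648.42*I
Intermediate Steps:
k = 32 (k = 8*4 = 32)
p(J) = 1
O(V) = -96/V - 3*V (O(V) = -3*(32/V + V/1) = -3*(32/V + V*1) = -3*(32/V + V) = -3*(V + 32/V) = -96/V - 3*V)
-136 + √(O(7) + t(6))*117 = -136 + √((-96/7 - 3*7) + 4)*117 = -136 + √((-96*⅐ - 21) + 4)*117 = -136 + √((-96/7 - 21) + 4)*117 = -136 + √(-243/7 + 4)*117 = -136 + √(-215/7)*117 = -136 + (I*√1505/7)*117 = -136 + 117*I*√1505/7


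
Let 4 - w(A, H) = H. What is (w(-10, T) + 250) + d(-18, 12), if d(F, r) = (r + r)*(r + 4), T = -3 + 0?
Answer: 641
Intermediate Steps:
T = -3
w(A, H) = 4 - H
d(F, r) = 2*r*(4 + r) (d(F, r) = (2*r)*(4 + r) = 2*r*(4 + r))
(w(-10, T) + 250) + d(-18, 12) = ((4 - 1*(-3)) + 250) + 2*12*(4 + 12) = ((4 + 3) + 250) + 2*12*16 = (7 + 250) + 384 = 257 + 384 = 641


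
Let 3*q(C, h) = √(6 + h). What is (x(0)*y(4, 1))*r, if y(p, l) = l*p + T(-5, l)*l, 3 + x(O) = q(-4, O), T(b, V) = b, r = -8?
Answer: -24 + 8*√6/3 ≈ -17.468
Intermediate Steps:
q(C, h) = √(6 + h)/3
x(O) = -3 + √(6 + O)/3
y(p, l) = -5*l + l*p (y(p, l) = l*p - 5*l = -5*l + l*p)
(x(0)*y(4, 1))*r = ((-3 + √(6 + 0)/3)*(1*(-5 + 4)))*(-8) = ((-3 + √6/3)*(1*(-1)))*(-8) = ((-3 + √6/3)*(-1))*(-8) = (3 - √6/3)*(-8) = -24 + 8*√6/3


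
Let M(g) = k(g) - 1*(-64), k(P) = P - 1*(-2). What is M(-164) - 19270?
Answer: -19368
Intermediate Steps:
k(P) = 2 + P (k(P) = P + 2 = 2 + P)
M(g) = 66 + g (M(g) = (2 + g) - 1*(-64) = (2 + g) + 64 = 66 + g)
M(-164) - 19270 = (66 - 164) - 19270 = -98 - 19270 = -19368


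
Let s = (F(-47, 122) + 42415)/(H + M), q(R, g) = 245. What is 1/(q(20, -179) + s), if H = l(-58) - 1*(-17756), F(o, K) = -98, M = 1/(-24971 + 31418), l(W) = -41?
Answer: 114208606/28253926169 ≈ 0.0040422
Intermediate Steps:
M = 1/6447 ≈ 0.00015511
H = 17715 (H = -41 - 1*(-17756) = -41 + 17756 = 17715)
s = 272817699/114208606 (s = (-98 + 42415)/(17715 + 1/6447) = 42317/(114208606/6447) = 42317*(6447/114208606) = 272817699/114208606 ≈ 2.3888)
1/(q(20, -179) + s) = 1/(245 + 272817699/114208606) = 1/(28253926169/114208606) = 114208606/28253926169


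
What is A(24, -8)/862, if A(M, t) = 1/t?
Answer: -1/6896 ≈ -0.00014501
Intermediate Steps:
A(24, -8)/862 = 1/(-8*862) = -1/8*1/862 = -1/6896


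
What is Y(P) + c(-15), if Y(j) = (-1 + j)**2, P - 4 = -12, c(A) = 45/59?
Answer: 4824/59 ≈ 81.763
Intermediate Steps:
c(A) = 45/59 (c(A) = 45*(1/59) = 45/59)
P = -8 (P = 4 - 12 = -8)
Y(P) + c(-15) = (-1 - 8)**2 + 45/59 = (-9)**2 + 45/59 = 81 + 45/59 = 4824/59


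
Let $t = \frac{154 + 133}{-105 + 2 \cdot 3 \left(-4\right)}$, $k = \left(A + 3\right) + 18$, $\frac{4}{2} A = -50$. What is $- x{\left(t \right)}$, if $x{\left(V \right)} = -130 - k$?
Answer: $126$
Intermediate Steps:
$A = -25$ ($A = \frac{1}{2} \left(-50\right) = -25$)
$k = -4$ ($k = \left(-25 + 3\right) + 18 = -22 + 18 = -4$)
$t = - \frac{287}{129}$ ($t = \frac{287}{-105 + 6 \left(-4\right)} = \frac{287}{-105 - 24} = \frac{287}{-129} = 287 \left(- \frac{1}{129}\right) = - \frac{287}{129} \approx -2.2248$)
$x{\left(V \right)} = -126$ ($x{\left(V \right)} = -130 - -4 = -130 + 4 = -126$)
$- x{\left(t \right)} = \left(-1\right) \left(-126\right) = 126$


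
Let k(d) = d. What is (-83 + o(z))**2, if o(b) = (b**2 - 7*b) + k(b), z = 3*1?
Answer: 8464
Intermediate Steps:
z = 3
o(b) = b**2 - 6*b (o(b) = (b**2 - 7*b) + b = b**2 - 6*b)
(-83 + o(z))**2 = (-83 + 3*(-6 + 3))**2 = (-83 + 3*(-3))**2 = (-83 - 9)**2 = (-92)**2 = 8464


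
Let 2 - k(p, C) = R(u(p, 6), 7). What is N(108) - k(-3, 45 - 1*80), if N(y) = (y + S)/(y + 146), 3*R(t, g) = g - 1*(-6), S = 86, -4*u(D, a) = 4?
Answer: 1180/381 ≈ 3.0971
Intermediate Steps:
u(D, a) = -1 (u(D, a) = -¼*4 = -1)
R(t, g) = 2 + g/3 (R(t, g) = (g - 1*(-6))/3 = (g + 6)/3 = (6 + g)/3 = 2 + g/3)
k(p, C) = -7/3 (k(p, C) = 2 - (2 + (⅓)*7) = 2 - (2 + 7/3) = 2 - 1*13/3 = 2 - 13/3 = -7/3)
N(y) = (86 + y)/(146 + y) (N(y) = (y + 86)/(y + 146) = (86 + y)/(146 + y))
N(108) - k(-3, 45 - 1*80) = (86 + 108)/(146 + 108) - 1*(-7/3) = 194/254 + 7/3 = (1/254)*194 + 7/3 = 97/127 + 7/3 = 1180/381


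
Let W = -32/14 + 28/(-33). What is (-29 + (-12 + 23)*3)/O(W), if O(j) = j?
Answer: -231/181 ≈ -1.2762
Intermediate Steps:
W = -724/231 (W = -32*1/14 + 28*(-1/33) = -16/7 - 28/33 = -724/231 ≈ -3.1342)
(-29 + (-12 + 23)*3)/O(W) = (-29 + (-12 + 23)*3)/(-724/231) = (-29 + 11*3)*(-231/724) = (-29 + 33)*(-231/724) = 4*(-231/724) = -231/181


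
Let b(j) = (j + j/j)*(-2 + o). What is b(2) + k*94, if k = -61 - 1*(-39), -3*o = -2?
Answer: -2072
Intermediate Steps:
o = 2/3 (o = -1/3*(-2) = 2/3 ≈ 0.66667)
k = -22 (k = -61 + 39 = -22)
b(j) = -4/3 - 4*j/3 (b(j) = (j + j/j)*(-2 + 2/3) = (j + 1)*(-4/3) = (1 + j)*(-4/3) = -4/3 - 4*j/3)
b(2) + k*94 = (-4/3 - 4/3*2) - 22*94 = (-4/3 - 8/3) - 2068 = -4 - 2068 = -2072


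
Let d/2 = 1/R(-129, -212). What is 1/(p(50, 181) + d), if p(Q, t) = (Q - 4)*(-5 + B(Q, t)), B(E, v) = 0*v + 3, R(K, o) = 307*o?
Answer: -32542/2993865 ≈ -0.010870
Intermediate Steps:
B(E, v) = 3 (B(E, v) = 0 + 3 = 3)
p(Q, t) = 8 - 2*Q (p(Q, t) = (Q - 4)*(-5 + 3) = (-4 + Q)*(-2) = 8 - 2*Q)
d = -1/32542 (d = 2/((307*(-212))) = 2/(-65084) = 2*(-1/65084) = -1/32542 ≈ -3.0730e-5)
1/(p(50, 181) + d) = 1/((8 - 2*50) - 1/32542) = 1/((8 - 100) - 1/32542) = 1/(-92 - 1/32542) = 1/(-2993865/32542) = -32542/2993865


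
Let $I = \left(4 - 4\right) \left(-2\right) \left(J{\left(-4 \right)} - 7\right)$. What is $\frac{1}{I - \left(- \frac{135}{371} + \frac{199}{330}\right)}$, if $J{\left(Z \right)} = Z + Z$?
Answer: $- \frac{122430}{29279} \approx -4.1815$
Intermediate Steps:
$J{\left(Z \right)} = 2 Z$
$I = 0$ ($I = \left(4 - 4\right) \left(-2\right) \left(2 \left(-4\right) - 7\right) = 0 \left(-2\right) \left(-8 - 7\right) = 0 \left(-15\right) = 0$)
$\frac{1}{I - \left(- \frac{135}{371} + \frac{199}{330}\right)} = \frac{1}{0 - \left(- \frac{135}{371} + \frac{199}{330}\right)} = \frac{1}{0 - \frac{29279}{122430}} = \frac{1}{- \frac{29279}{122430}} = - \frac{122430}{29279}$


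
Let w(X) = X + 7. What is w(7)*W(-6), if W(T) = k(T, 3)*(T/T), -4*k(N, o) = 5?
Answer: -35/2 ≈ -17.500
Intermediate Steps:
w(X) = 7 + X
k(N, o) = -5/4 (k(N, o) = -1/4*5 = -5/4)
W(T) = -5/4 (W(T) = -5*T/(4*T) = -5/4*1 = -5/4)
w(7)*W(-6) = (7 + 7)*(-5/4) = 14*(-5/4) = -35/2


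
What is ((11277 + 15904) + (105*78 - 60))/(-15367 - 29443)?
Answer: -35311/44810 ≈ -0.78802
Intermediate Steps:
((11277 + 15904) + (105*78 - 60))/(-15367 - 29443) = (27181 + (8190 - 60))/(-44810) = (27181 + 8130)*(-1/44810) = 35311*(-1/44810) = -35311/44810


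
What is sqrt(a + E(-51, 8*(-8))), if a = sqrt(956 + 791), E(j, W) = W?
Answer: sqrt(-64 + sqrt(1747)) ≈ 4.712*I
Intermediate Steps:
a = sqrt(1747) ≈ 41.797
sqrt(a + E(-51, 8*(-8))) = sqrt(sqrt(1747) + 8*(-8)) = sqrt(sqrt(1747) - 64) = sqrt(-64 + sqrt(1747))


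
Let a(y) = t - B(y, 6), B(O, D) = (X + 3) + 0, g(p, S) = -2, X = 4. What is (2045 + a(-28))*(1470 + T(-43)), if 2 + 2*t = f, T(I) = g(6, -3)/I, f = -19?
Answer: 128162330/43 ≈ 2.9805e+6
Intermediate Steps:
B(O, D) = 7 (B(O, D) = (4 + 3) + 0 = 7 + 0 = 7)
T(I) = -2/I
t = -21/2 (t = -1 + (½)*(-19) = -1 - 19/2 = -21/2 ≈ -10.500)
a(y) = -35/2 (a(y) = -21/2 - 1*7 = -21/2 - 7 = -35/2)
(2045 + a(-28))*(1470 + T(-43)) = (2045 - 35/2)*(1470 - 2/(-43)) = 4055*(1470 - 2*(-1/43))/2 = 4055*(1470 + 2/43)/2 = (4055/2)*(63212/43) = 128162330/43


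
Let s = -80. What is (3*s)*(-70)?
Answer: 16800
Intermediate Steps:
(3*s)*(-70) = (3*(-80))*(-70) = -240*(-70) = 16800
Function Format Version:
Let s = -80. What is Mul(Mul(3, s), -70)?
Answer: 16800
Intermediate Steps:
Mul(Mul(3, s), -70) = Mul(Mul(3, -80), -70) = Mul(-240, -70) = 16800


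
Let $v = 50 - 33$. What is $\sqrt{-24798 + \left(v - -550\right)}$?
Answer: $i \sqrt{24231} \approx 155.66 i$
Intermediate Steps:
$v = 17$
$\sqrt{-24798 + \left(v - -550\right)} = \sqrt{-24798 + \left(17 - -550\right)} = \sqrt{-24798 + \left(17 + 550\right)} = \sqrt{-24798 + 567} = \sqrt{-24231} = i \sqrt{24231}$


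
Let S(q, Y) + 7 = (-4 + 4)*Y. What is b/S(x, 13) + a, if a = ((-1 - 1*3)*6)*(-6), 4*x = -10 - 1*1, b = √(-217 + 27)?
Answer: 144 - I*√190/7 ≈ 144.0 - 1.9692*I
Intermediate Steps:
b = I*√190 (b = √(-190) = I*√190 ≈ 13.784*I)
x = -11/4 (x = (-10 - 1*1)/4 = (-10 - 1)/4 = (¼)*(-11) = -11/4 ≈ -2.7500)
S(q, Y) = -7 (S(q, Y) = -7 + (-4 + 4)*Y = -7 + 0*Y = -7 + 0 = -7)
a = 144 (a = ((-1 - 3)*6)*(-6) = -4*6*(-6) = -24*(-6) = 144)
b/S(x, 13) + a = (I*√190)/(-7) + 144 = (I*√190)*(-⅐) + 144 = -I*√190/7 + 144 = 144 - I*√190/7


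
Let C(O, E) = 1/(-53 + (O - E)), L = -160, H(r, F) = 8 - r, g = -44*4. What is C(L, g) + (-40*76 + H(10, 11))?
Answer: -112555/37 ≈ -3042.0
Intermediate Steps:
g = -176
C(O, E) = 1/(-53 + O - E)
C(L, g) + (-40*76 + H(10, 11)) = -1/(53 - 176 - 1*(-160)) + (-40*76 + (8 - 1*10)) = -1/(53 - 176 + 160) + (-3040 + (8 - 10)) = -1/37 + (-3040 - 2) = -1*1/37 - 3042 = -1/37 - 3042 = -112555/37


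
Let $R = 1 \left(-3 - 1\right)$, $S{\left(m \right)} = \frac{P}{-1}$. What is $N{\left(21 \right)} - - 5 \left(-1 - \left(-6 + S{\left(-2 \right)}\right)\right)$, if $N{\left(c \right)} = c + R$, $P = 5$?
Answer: $67$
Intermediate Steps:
$S{\left(m \right)} = -5$ ($S{\left(m \right)} = \frac{5}{-1} = 5 \left(-1\right) = -5$)
$R = -4$ ($R = 1 \left(-4\right) = -4$)
$N{\left(c \right)} = -4 + c$ ($N{\left(c \right)} = c - 4 = -4 + c$)
$N{\left(21 \right)} - - 5 \left(-1 - \left(-6 + S{\left(-2 \right)}\right)\right) = \left(-4 + 21\right) - - 5 \left(-1 + \left(6 - -5\right)\right) = 17 - - 5 \left(-1 + \left(6 + 5\right)\right) = 17 - - 5 \left(-1 + 11\right) = 17 - \left(-5\right) 10 = 17 - -50 = 17 + 50 = 67$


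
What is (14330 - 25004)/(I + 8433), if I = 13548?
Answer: -3558/7327 ≈ -0.48560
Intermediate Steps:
(14330 - 25004)/(I + 8433) = (14330 - 25004)/(13548 + 8433) = -10674/21981 = -10674*1/21981 = -3558/7327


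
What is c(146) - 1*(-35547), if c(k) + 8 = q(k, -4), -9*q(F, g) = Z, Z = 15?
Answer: 106612/3 ≈ 35537.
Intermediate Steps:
q(F, g) = -5/3 (q(F, g) = -⅑*15 = -5/3)
c(k) = -29/3 (c(k) = -8 - 5/3 = -29/3)
c(146) - 1*(-35547) = -29/3 - 1*(-35547) = -29/3 + 35547 = 106612/3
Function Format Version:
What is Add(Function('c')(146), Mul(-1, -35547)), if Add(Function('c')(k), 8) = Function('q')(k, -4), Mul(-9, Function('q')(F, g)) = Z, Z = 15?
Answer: Rational(106612, 3) ≈ 35537.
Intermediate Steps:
Function('q')(F, g) = Rational(-5, 3) (Function('q')(F, g) = Mul(Rational(-1, 9), 15) = Rational(-5, 3))
Function('c')(k) = Rational(-29, 3) (Function('c')(k) = Add(-8, Rational(-5, 3)) = Rational(-29, 3))
Add(Function('c')(146), Mul(-1, -35547)) = Add(Rational(-29, 3), Mul(-1, -35547)) = Add(Rational(-29, 3), 35547) = Rational(106612, 3)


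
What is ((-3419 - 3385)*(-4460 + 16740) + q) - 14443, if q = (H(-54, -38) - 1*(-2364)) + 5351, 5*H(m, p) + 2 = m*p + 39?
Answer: -417797151/5 ≈ -8.3559e+7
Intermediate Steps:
H(m, p) = 37/5 + m*p/5 (H(m, p) = -⅖ + (m*p + 39)/5 = -⅖ + (39 + m*p)/5 = -⅖ + (39/5 + m*p/5) = 37/5 + m*p/5)
q = 40664/5 (q = ((37/5 + (⅕)*(-54)*(-38)) - 1*(-2364)) + 5351 = ((37/5 + 2052/5) + 2364) + 5351 = (2089/5 + 2364) + 5351 = 13909/5 + 5351 = 40664/5 ≈ 8132.8)
((-3419 - 3385)*(-4460 + 16740) + q) - 14443 = ((-3419 - 3385)*(-4460 + 16740) + 40664/5) - 14443 = (-6804*12280 + 40664/5) - 14443 = (-83553120 + 40664/5) - 14443 = -417724936/5 - 14443 = -417797151/5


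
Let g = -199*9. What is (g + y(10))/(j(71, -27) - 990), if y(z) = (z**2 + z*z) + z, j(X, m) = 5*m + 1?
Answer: 1581/1124 ≈ 1.4066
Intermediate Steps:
g = -1791
j(X, m) = 1 + 5*m
y(z) = z + 2*z**2 (y(z) = (z**2 + z**2) + z = 2*z**2 + z = z + 2*z**2)
(g + y(10))/(j(71, -27) - 990) = (-1791 + 10*(1 + 2*10))/((1 + 5*(-27)) - 990) = (-1791 + 10*(1 + 20))/((1 - 135) - 990) = (-1791 + 10*21)/(-134 - 990) = (-1791 + 210)/(-1124) = -1581*(-1/1124) = 1581/1124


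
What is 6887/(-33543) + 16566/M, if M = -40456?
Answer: -417146905/678507804 ≈ -0.61480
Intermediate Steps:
6887/(-33543) + 16566/M = 6887/(-33543) + 16566/(-40456) = 6887*(-1/33543) + 16566*(-1/40456) = -6887/33543 - 8283/20228 = -417146905/678507804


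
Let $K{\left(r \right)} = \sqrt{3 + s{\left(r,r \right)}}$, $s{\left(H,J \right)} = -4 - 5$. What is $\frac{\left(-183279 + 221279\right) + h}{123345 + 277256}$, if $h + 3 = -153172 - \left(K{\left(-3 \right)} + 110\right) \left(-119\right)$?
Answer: $- \frac{102085}{400601} + \frac{119 i \sqrt{6}}{400601} \approx -0.25483 + 0.00072763 i$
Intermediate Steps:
$s{\left(H,J \right)} = -9$
$K{\left(r \right)} = i \sqrt{6}$ ($K{\left(r \right)} = \sqrt{3 - 9} = \sqrt{-6} = i \sqrt{6}$)
$h = -140085 + 119 i \sqrt{6}$ ($h = -3 - \left(153172 + \left(i \sqrt{6} + 110\right) \left(-119\right)\right) = -3 - \left(153172 + \left(110 + i \sqrt{6}\right) \left(-119\right)\right) = -3 - \left(140082 - 119 i \sqrt{6}\right) = -140085 + 119 i \sqrt{6} \approx -1.4009 \cdot 10^{5} + 291.49 i$)
$\frac{\left(-183279 + 221279\right) + h}{123345 + 277256} = \frac{\left(-183279 + 221279\right) - \left(140085 - 119 i \sqrt{6}\right)}{123345 + 277256} = \frac{38000 - \left(140085 - 119 i \sqrt{6}\right)}{400601} = \left(-102085 + 119 i \sqrt{6}\right) \frac{1}{400601} = - \frac{102085}{400601} + \frac{119 i \sqrt{6}}{400601}$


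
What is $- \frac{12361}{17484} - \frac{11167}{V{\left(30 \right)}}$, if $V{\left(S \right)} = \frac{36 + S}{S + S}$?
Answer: $- \frac{41544133}{4092} \approx -10153.0$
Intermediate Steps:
$V{\left(S \right)} = \frac{36 + S}{2 S}$
$- \frac{12361}{17484} - \frac{11167}{V{\left(30 \right)}} = - \frac{12361}{17484} - \frac{11167}{\frac{1}{2} \cdot \frac{1}{30} \left(36 + 30\right)} = \left(-12361\right) \frac{1}{17484} - \frac{11167}{\frac{1}{2} \cdot \frac{1}{30} \cdot 66} = - \frac{263}{372} - \frac{11167}{\frac{11}{10}} = - \frac{263}{372} - \frac{111670}{11} = - \frac{41544133}{4092}$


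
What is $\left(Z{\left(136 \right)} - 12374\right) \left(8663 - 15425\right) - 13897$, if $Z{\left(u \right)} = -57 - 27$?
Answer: $84227099$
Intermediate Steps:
$Z{\left(u \right)} = -84$
$\left(Z{\left(136 \right)} - 12374\right) \left(8663 - 15425\right) - 13897 = \left(-84 - 12374\right) \left(8663 - 15425\right) - 13897 = \left(-12458\right) \left(-6762\right) - 13897 = 84240996 - 13897 = 84227099$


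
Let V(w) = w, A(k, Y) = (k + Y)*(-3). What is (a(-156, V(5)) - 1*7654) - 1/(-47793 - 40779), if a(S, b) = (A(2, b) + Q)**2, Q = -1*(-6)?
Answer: -658001387/88572 ≈ -7429.0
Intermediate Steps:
A(k, Y) = -3*Y - 3*k (A(k, Y) = (Y + k)*(-3) = -3*Y - 3*k)
Q = 6
a(S, b) = 9*b**2 (a(S, b) = ((-3*b - 3*2) + 6)**2 = ((-3*b - 6) + 6)**2 = ((-6 - 3*b) + 6)**2 = (-3*b)**2 = 9*b**2)
(a(-156, V(5)) - 1*7654) - 1/(-47793 - 40779) = (9*5**2 - 1*7654) - 1/(-47793 - 40779) = (9*25 - 7654) - 1/(-88572) = (225 - 7654) - 1*(-1/88572) = -7429 + 1/88572 = -658001387/88572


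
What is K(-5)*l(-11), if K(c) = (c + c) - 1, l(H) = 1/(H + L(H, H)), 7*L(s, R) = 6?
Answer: 77/71 ≈ 1.0845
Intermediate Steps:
L(s, R) = 6/7 (L(s, R) = (⅐)*6 = 6/7)
l(H) = 1/(6/7 + H) (l(H) = 1/(H + 6/7) = 1/(6/7 + H))
K(c) = -1 + 2*c (K(c) = 2*c - 1 = -1 + 2*c)
K(-5)*l(-11) = (-1 + 2*(-5))*(7/(6 + 7*(-11))) = (-1 - 10)*(7/(6 - 77)) = -77/(-71) = -77*(-1)/71 = -11*(-7/71) = 77/71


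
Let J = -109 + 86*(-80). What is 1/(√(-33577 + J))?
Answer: -I*√40566/40566 ≈ -0.004965*I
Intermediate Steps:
J = -6989 (J = -109 - 6880 = -6989)
1/(√(-33577 + J)) = 1/(√(-33577 - 6989)) = 1/(√(-40566)) = 1/(I*√40566) = -I*√40566/40566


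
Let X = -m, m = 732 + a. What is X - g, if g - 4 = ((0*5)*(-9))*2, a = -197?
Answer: -539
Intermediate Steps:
m = 535 (m = 732 - 197 = 535)
g = 4 (g = 4 + ((0*5)*(-9))*2 = 4 + (0*(-9))*2 = 4 + 0*2 = 4 + 0 = 4)
X = -535 (X = -1*535 = -535)
X - g = -535 - 1*4 = -535 - 4 = -539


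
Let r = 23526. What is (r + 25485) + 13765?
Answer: 62776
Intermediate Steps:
(r + 25485) + 13765 = (23526 + 25485) + 13765 = 49011 + 13765 = 62776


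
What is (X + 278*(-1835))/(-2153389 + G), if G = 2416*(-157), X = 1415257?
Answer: -905127/2532701 ≈ -0.35738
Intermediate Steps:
G = -379312
(X + 278*(-1835))/(-2153389 + G) = (1415257 + 278*(-1835))/(-2153389 - 379312) = (1415257 - 510130)/(-2532701) = 905127*(-1/2532701) = -905127/2532701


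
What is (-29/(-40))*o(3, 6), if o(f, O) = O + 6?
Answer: 87/10 ≈ 8.7000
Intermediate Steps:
o(f, O) = 6 + O
(-29/(-40))*o(3, 6) = (-29/(-40))*(6 + 6) = -29*(-1/40)*12 = (29/40)*12 = 87/10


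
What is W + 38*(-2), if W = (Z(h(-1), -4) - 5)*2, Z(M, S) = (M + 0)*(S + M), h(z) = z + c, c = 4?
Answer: -92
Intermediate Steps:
h(z) = 4 + z (h(z) = z + 4 = 4 + z)
Z(M, S) = M*(M + S)
W = -16 (W = ((4 - 1)*((4 - 1) - 4) - 5)*2 = (3*(3 - 4) - 5)*2 = (3*(-1) - 5)*2 = (-3 - 5)*2 = -8*2 = -16)
W + 38*(-2) = -16 + 38*(-2) = -16 - 76 = -92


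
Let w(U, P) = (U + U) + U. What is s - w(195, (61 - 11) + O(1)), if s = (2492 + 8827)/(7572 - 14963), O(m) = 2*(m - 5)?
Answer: -4335054/7391 ≈ -586.53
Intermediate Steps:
O(m) = -10 + 2*m (O(m) = 2*(-5 + m) = -10 + 2*m)
w(U, P) = 3*U (w(U, P) = 2*U + U = 3*U)
s = -11319/7391 (s = 11319/(-7391) = 11319*(-1/7391) = -11319/7391 ≈ -1.5315)
s - w(195, (61 - 11) + O(1)) = -11319/7391 - 3*195 = -11319/7391 - 1*585 = -11319/7391 - 585 = -4335054/7391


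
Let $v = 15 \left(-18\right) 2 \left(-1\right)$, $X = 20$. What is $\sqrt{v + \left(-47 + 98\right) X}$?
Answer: $2 \sqrt{390} \approx 39.497$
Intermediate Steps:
$v = 540$ ($v = \left(-270\right) \left(-2\right) = 540$)
$\sqrt{v + \left(-47 + 98\right) X} = \sqrt{540 + \left(-47 + 98\right) 20} = \sqrt{540 + 51 \cdot 20} = \sqrt{540 + 1020} = \sqrt{1560} = 2 \sqrt{390}$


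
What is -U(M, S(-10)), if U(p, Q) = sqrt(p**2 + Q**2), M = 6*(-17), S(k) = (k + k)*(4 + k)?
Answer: -6*sqrt(689) ≈ -157.49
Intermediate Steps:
S(k) = 2*k*(4 + k) (S(k) = (2*k)*(4 + k) = 2*k*(4 + k))
M = -102
U(p, Q) = sqrt(Q**2 + p**2)
-U(M, S(-10)) = -sqrt((2*(-10)*(4 - 10))**2 + (-102)**2) = -sqrt((2*(-10)*(-6))**2 + 10404) = -sqrt(120**2 + 10404) = -sqrt(14400 + 10404) = -sqrt(24804) = -6*sqrt(689)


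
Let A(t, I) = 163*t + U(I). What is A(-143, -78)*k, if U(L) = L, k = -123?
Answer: 2876601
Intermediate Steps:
A(t, I) = I + 163*t (A(t, I) = 163*t + I = I + 163*t)
A(-143, -78)*k = (-78 + 163*(-143))*(-123) = (-78 - 23309)*(-123) = -23387*(-123) = 2876601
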